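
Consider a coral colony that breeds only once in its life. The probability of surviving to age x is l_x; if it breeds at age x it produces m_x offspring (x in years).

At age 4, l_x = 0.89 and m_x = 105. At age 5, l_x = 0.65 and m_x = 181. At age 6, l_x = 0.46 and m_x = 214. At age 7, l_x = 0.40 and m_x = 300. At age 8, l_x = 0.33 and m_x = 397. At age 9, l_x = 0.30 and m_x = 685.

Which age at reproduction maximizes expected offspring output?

Expected offspring if breeding at age x = l_x × m_x:
  age 4: 0.89 × 105 = 93.450
  age 5: 0.65 × 181 = 117.650
  age 6: 0.46 × 214 = 98.440
  age 7: 0.40 × 300 = 120.000
  age 8: 0.33 × 397 = 131.010
  age 9: 0.30 × 685 = 205.500
Maximum at age 9 (205.500).

9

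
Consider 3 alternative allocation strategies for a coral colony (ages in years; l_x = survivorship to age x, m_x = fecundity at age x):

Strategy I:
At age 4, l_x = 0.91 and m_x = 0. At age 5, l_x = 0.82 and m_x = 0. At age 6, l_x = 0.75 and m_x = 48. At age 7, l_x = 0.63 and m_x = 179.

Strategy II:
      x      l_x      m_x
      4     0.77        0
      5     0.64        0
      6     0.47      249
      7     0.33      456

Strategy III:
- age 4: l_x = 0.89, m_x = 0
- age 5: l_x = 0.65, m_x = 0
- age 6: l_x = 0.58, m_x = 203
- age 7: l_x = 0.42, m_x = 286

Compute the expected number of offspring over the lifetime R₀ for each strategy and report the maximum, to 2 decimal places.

Strategy I: R₀ = 0.91×0 + 0.82×0 + 0.75×48 + 0.63×179 = 148.7700
Strategy II: R₀ = 0.77×0 + 0.64×0 + 0.47×249 + 0.33×456 = 267.5100
Strategy III: R₀ = 0.89×0 + 0.65×0 + 0.58×203 + 0.42×286 = 237.8600
Highest R₀: strategy II with 267.5100.

267.51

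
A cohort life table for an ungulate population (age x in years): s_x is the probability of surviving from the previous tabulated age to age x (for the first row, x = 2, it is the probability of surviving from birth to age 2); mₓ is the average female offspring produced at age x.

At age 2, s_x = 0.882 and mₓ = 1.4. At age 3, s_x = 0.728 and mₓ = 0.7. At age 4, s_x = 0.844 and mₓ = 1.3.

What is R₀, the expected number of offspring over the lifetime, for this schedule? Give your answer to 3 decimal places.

Survivorship from birth: l_x = s_2·s_3·…·s_x.
  l_2 = 0.88200
  l_3 = 0.64210
  l_4 = 0.54193
R₀ = Σ l_x mₓ:
  age 2: 0.88200 × 1.4 = 1.2348
  age 3: 0.64210 × 0.7 = 0.4495
  age 4: 0.54193 × 1.3 = 0.7045
R₀ = 1.2348 + 0.4495 + 0.7045 = 2.3888

2.389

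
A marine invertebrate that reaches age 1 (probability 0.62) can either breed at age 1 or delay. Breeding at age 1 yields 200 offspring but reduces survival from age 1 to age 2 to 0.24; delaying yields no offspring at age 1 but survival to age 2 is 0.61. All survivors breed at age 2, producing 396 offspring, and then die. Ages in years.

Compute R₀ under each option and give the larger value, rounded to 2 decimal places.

182.92

breed at age 1: R₀ = 0.62 × (200 + 0.24 × 396) = 0.62 × 295.0400 = 182.9248
delay to age 2: R₀ = 0.62 × (0.61 × 396) = 0.62 × 241.5600 = 149.7672
Higher: breed at age 1 (182.9248).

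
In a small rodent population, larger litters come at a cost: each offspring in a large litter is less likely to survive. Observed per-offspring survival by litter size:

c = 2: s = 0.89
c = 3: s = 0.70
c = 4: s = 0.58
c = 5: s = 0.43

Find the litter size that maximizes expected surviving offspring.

4

Expected surviving offspring = c × s(c):
  c=2: 2 × 0.89 = 1.780
  c=3: 3 × 0.70 = 2.100
  c=4: 4 × 0.58 = 2.320
  c=5: 5 × 0.43 = 2.150
Maximum at c = 4 (2.320 surviving offspring).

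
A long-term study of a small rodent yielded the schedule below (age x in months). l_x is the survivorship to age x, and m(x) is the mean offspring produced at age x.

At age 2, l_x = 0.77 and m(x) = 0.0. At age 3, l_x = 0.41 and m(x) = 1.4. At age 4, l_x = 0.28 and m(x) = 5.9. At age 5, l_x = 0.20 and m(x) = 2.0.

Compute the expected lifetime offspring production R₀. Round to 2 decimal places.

2.63

R₀ = Σ l_x m(x):
  age 2: 0.77 × 0.0 = 0.0000
  age 3: 0.41 × 1.4 = 0.5740
  age 4: 0.28 × 5.9 = 1.6520
  age 5: 0.20 × 2.0 = 0.4000
R₀ = 0.0000 + 0.5740 + 1.6520 + 0.4000 = 2.6260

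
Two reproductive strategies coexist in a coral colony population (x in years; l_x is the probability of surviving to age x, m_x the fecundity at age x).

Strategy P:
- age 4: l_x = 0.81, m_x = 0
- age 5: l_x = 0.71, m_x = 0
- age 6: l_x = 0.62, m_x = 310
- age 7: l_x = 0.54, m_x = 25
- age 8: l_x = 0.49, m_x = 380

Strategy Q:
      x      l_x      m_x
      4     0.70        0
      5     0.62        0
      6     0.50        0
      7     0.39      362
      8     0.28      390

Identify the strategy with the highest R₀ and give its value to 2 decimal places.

391.90

Strategy P: R₀ = 0.81×0 + 0.71×0 + 0.62×310 + 0.54×25 + 0.49×380 = 391.9000
Strategy Q: R₀ = 0.70×0 + 0.62×0 + 0.50×0 + 0.39×362 + 0.28×390 = 250.3800
Highest R₀: strategy P with 391.9000.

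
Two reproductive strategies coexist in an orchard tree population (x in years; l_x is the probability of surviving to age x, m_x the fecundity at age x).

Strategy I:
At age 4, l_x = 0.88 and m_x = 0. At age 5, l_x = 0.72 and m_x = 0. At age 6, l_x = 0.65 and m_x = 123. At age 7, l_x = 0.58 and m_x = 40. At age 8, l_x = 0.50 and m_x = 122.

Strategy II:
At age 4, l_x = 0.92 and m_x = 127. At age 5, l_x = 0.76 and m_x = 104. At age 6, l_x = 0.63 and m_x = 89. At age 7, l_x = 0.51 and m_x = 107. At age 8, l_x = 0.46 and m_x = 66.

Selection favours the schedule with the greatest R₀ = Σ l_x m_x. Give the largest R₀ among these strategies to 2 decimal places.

Strategy I: R₀ = 0.88×0 + 0.72×0 + 0.65×123 + 0.58×40 + 0.50×122 = 164.1500
Strategy II: R₀ = 0.92×127 + 0.76×104 + 0.63×89 + 0.51×107 + 0.46×66 = 336.8800
Highest R₀: strategy II with 336.8800.

336.88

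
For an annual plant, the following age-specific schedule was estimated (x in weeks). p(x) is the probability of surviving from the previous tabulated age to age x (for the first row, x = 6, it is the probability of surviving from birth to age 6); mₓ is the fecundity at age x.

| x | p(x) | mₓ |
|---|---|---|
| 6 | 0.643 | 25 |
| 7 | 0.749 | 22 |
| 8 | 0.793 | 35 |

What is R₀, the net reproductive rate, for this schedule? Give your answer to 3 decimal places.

40.037

Survivorship from birth: l_x = p_6·p_7·…·p_x.
  l_6 = 0.64300
  l_7 = 0.48161
  l_8 = 0.38191
R₀ = Σ l_x mₓ:
  age 6: 0.64300 × 25 = 16.0750
  age 7: 0.48161 × 22 = 10.5954
  age 8: 0.38191 × 35 = 13.3669
R₀ = 16.0750 + 10.5954 + 13.3669 = 40.0373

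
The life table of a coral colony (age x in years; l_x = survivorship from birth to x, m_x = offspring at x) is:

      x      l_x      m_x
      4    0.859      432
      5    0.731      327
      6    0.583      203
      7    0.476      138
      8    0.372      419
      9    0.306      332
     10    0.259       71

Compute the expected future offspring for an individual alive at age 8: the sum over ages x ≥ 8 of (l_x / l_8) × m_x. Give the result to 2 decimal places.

l_8 = 0.372. Conditional survival from age 8 to x is l_x / l_8.
  x=8: (0.372/0.372) × 419 = 419.0000
  x=9: (0.306/0.372) × 332 = 273.0968
  x=10: (0.259/0.372) × 71 = 49.4328
Sum = 419.0000 + 273.0968 + 49.4328 = 741.5296

741.53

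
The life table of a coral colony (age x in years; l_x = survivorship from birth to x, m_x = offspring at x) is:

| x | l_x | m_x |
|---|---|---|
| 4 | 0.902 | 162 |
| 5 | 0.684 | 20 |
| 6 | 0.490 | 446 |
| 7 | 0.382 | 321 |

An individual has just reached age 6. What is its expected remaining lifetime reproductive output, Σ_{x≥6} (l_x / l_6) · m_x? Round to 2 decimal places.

l_6 = 0.490. Conditional survival from age 6 to x is l_x / l_6.
  x=6: (0.490/0.490) × 446 = 446.0000
  x=7: (0.382/0.490) × 321 = 250.2490
Sum = 446.0000 + 250.2490 = 696.2490

696.25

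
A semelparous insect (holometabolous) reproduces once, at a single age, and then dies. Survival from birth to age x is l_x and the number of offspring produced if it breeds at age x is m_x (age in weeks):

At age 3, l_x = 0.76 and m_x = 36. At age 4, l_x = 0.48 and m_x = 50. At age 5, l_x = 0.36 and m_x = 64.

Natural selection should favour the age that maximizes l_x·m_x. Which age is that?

3

Expected offspring if breeding at age x = l_x × m_x:
  age 3: 0.76 × 36 = 27.360
  age 4: 0.48 × 50 = 24.000
  age 5: 0.36 × 64 = 23.040
Maximum at age 3 (27.360).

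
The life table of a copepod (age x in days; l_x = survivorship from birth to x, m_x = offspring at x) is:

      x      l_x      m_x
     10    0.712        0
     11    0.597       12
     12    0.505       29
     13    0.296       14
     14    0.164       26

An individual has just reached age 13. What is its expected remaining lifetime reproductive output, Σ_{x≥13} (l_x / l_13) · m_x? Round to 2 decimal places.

l_13 = 0.296. Conditional survival from age 13 to x is l_x / l_13.
  x=13: (0.296/0.296) × 14 = 14.0000
  x=14: (0.164/0.296) × 26 = 14.4054
Sum = 14.0000 + 14.4054 = 28.4054

28.41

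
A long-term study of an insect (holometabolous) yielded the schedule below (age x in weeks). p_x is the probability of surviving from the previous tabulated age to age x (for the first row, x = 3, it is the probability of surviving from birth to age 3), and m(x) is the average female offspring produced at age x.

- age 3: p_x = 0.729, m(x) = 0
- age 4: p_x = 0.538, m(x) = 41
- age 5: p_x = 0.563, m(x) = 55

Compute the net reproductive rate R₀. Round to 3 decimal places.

Survivorship from birth: l_x = p_3·p_4·…·p_x.
  l_3 = 0.72900
  l_4 = 0.39220
  l_5 = 0.22081
R₀ = Σ l_x m(x):
  age 3: 0.72900 × 0 = 0.0000
  age 4: 0.39220 × 41 = 16.0802
  age 5: 0.22081 × 55 = 12.1446
R₀ = 0.0000 + 16.0802 + 12.1446 = 28.2248

28.225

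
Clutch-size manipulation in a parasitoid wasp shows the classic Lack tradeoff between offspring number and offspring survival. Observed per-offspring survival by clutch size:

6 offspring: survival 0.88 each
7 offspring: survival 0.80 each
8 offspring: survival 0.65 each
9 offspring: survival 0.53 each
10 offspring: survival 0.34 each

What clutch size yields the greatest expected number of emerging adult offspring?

Expected emerging adult offspring = c × s(c):
  c=6: 6 × 0.88 = 5.280
  c=7: 7 × 0.80 = 5.600
  c=8: 8 × 0.65 = 5.200
  c=9: 9 × 0.53 = 4.770
  c=10: 10 × 0.34 = 3.400
Maximum at c = 7 (5.600 emerging adult offspring).

7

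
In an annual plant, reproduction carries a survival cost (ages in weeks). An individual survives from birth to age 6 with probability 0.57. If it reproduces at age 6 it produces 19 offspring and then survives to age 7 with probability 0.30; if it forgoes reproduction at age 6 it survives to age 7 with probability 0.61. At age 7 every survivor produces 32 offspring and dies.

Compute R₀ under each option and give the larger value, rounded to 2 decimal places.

16.30

breed at age 6: R₀ = 0.57 × (19 + 0.30 × 32) = 0.57 × 28.6000 = 16.3020
delay to age 7: R₀ = 0.57 × (0.61 × 32) = 0.57 × 19.5200 = 11.1264
Higher: breed at age 6 (16.3020).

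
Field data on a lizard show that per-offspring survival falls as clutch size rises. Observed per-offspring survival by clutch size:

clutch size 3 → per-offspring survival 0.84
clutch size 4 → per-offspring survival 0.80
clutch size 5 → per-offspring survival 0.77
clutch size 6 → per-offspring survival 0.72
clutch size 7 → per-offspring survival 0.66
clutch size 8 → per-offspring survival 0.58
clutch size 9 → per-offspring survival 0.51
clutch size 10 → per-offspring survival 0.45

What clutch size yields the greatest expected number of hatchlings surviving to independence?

Expected hatchlings surviving to independence = c × s(c):
  c=3: 3 × 0.84 = 2.520
  c=4: 4 × 0.80 = 3.200
  c=5: 5 × 0.77 = 3.850
  c=6: 6 × 0.72 = 4.320
  c=7: 7 × 0.66 = 4.620
  c=8: 8 × 0.58 = 4.640
  c=9: 9 × 0.51 = 4.590
  c=10: 10 × 0.45 = 4.500
Maximum at c = 8 (4.640 hatchlings surviving to independence).

8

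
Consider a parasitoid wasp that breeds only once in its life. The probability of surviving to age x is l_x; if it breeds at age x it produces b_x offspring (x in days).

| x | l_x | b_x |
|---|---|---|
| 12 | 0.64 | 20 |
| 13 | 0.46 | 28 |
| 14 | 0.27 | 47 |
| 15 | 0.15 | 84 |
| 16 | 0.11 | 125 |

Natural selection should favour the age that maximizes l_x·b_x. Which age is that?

Expected offspring if breeding at age x = l_x × b_x:
  age 12: 0.64 × 20 = 12.800
  age 13: 0.46 × 28 = 12.880
  age 14: 0.27 × 47 = 12.690
  age 15: 0.15 × 84 = 12.600
  age 16: 0.11 × 125 = 13.750
Maximum at age 16 (13.750).

16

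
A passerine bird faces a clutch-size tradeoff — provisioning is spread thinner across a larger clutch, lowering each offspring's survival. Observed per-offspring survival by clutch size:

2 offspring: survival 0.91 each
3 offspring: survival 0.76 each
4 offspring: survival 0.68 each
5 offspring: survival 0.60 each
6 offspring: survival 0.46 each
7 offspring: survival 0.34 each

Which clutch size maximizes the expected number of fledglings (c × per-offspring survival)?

Expected fledglings = c × s(c):
  c=2: 2 × 0.91 = 1.820
  c=3: 3 × 0.76 = 2.280
  c=4: 4 × 0.68 = 2.720
  c=5: 5 × 0.60 = 3.000
  c=6: 6 × 0.46 = 2.760
  c=7: 7 × 0.34 = 2.380
Maximum at c = 5 (3.000 fledglings).

5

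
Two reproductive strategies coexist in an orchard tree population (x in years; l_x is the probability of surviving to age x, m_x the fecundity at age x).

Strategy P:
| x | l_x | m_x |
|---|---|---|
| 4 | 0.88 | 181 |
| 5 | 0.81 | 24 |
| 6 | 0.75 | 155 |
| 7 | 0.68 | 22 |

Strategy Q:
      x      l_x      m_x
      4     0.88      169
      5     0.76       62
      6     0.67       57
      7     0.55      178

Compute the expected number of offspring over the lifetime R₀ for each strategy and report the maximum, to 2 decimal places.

331.93

Strategy P: R₀ = 0.88×181 + 0.81×24 + 0.75×155 + 0.68×22 = 309.9300
Strategy Q: R₀ = 0.88×169 + 0.76×62 + 0.67×57 + 0.55×178 = 331.9300
Highest R₀: strategy Q with 331.9300.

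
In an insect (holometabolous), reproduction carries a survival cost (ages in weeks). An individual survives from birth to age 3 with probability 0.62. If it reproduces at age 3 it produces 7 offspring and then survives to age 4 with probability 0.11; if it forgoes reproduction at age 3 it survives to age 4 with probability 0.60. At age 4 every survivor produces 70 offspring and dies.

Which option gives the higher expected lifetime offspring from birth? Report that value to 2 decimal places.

breed at age 3: R₀ = 0.62 × (7 + 0.11 × 70) = 0.62 × 14.7000 = 9.1140
delay to age 4: R₀ = 0.62 × (0.60 × 70) = 0.62 × 42.0000 = 26.0400
Higher: delay to age 4 (26.0400).

26.04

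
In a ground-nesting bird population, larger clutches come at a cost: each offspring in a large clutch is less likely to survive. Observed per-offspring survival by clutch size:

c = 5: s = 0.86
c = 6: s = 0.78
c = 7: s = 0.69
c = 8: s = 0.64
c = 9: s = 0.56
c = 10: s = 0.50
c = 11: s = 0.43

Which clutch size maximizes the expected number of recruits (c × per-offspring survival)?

Expected recruits = c × s(c):
  c=5: 5 × 0.86 = 4.300
  c=6: 6 × 0.78 = 4.680
  c=7: 7 × 0.69 = 4.830
  c=8: 8 × 0.64 = 5.120
  c=9: 9 × 0.56 = 5.040
  c=10: 10 × 0.50 = 5.000
  c=11: 11 × 0.43 = 4.730
Maximum at c = 8 (5.120 recruits).

8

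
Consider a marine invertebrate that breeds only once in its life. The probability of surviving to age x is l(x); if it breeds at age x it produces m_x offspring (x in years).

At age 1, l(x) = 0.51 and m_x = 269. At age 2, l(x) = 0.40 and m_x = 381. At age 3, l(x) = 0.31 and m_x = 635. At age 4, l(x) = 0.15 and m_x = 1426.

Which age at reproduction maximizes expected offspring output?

Expected offspring if breeding at age x = l(x) × m_x:
  age 1: 0.51 × 269 = 137.190
  age 2: 0.40 × 381 = 152.400
  age 3: 0.31 × 635 = 196.850
  age 4: 0.15 × 1426 = 213.900
Maximum at age 4 (213.900).

4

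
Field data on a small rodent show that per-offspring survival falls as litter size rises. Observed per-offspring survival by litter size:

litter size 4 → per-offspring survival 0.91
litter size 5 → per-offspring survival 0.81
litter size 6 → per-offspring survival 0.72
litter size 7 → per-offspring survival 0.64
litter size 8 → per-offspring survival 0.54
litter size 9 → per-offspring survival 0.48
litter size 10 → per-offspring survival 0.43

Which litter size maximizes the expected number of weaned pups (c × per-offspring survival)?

7

Expected weaned pups = c × s(c):
  c=4: 4 × 0.91 = 3.640
  c=5: 5 × 0.81 = 4.050
  c=6: 6 × 0.72 = 4.320
  c=7: 7 × 0.64 = 4.480
  c=8: 8 × 0.54 = 4.320
  c=9: 9 × 0.48 = 4.320
  c=10: 10 × 0.43 = 4.300
Maximum at c = 7 (4.480 weaned pups).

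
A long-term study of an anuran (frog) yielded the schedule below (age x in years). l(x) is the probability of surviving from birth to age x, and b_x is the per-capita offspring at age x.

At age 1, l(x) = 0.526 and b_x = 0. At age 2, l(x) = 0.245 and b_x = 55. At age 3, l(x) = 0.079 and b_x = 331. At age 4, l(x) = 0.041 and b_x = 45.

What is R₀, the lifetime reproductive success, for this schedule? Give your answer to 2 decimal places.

41.47

R₀ = Σ l(x) b_x:
  age 1: 0.526 × 0 = 0.0000
  age 2: 0.245 × 55 = 13.4750
  age 3: 0.079 × 331 = 26.1490
  age 4: 0.041 × 45 = 1.8450
R₀ = 0.0000 + 13.4750 + 26.1490 + 1.8450 = 41.4690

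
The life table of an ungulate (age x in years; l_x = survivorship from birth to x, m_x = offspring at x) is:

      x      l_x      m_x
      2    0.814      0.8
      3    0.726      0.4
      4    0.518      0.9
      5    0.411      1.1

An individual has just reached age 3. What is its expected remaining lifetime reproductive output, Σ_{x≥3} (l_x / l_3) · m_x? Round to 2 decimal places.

1.66

l_3 = 0.726. Conditional survival from age 3 to x is l_x / l_3.
  x=3: (0.726/0.726) × 0.4 = 0.4000
  x=4: (0.518/0.726) × 0.9 = 0.6421
  x=5: (0.411/0.726) × 1.1 = 0.6227
Sum = 0.4000 + 0.6421 + 0.6227 = 1.6649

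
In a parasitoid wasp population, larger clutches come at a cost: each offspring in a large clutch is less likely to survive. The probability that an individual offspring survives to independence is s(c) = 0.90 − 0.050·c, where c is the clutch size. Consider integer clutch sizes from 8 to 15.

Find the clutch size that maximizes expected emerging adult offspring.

Expected emerging adult offspring = c × s(c):
  c=8: 8 × 0.500 = 4.000
  c=9: 9 × 0.450 = 4.050
  c=10: 10 × 0.400 = 4.000
  c=11: 11 × 0.350 = 3.850
  c=12: 12 × 0.300 = 3.600
  c=13: 13 × 0.250 = 3.250
  c=14: 14 × 0.200 = 2.800
  c=15: 15 × 0.150 = 2.250
Maximum at c = 9 (4.050 emerging adult offspring).

9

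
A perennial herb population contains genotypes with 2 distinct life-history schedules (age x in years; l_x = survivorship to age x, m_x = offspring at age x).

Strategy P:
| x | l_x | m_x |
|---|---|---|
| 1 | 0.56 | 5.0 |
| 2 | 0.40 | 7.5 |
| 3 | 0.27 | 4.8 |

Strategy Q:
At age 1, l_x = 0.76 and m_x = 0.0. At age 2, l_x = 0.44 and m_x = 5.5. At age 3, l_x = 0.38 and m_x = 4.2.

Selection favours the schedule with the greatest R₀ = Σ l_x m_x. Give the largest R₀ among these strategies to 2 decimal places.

7.10

Strategy P: R₀ = 0.56×5.0 + 0.40×7.5 + 0.27×4.8 = 7.0960
Strategy Q: R₀ = 0.76×0.0 + 0.44×5.5 + 0.38×4.2 = 4.0160
Highest R₀: strategy P with 7.0960.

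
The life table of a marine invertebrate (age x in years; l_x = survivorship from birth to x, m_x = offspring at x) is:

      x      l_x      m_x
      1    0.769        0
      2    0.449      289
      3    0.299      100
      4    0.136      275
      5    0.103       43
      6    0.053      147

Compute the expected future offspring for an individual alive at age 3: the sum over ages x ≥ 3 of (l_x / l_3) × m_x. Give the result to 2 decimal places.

265.95

l_3 = 0.299. Conditional survival from age 3 to x is l_x / l_3.
  x=3: (0.299/0.299) × 100 = 100.0000
  x=4: (0.136/0.299) × 275 = 125.0836
  x=5: (0.103/0.299) × 43 = 14.8127
  x=6: (0.053/0.299) × 147 = 26.0569
Sum = 100.0000 + 125.0836 + 14.8127 + 26.0569 = 265.9532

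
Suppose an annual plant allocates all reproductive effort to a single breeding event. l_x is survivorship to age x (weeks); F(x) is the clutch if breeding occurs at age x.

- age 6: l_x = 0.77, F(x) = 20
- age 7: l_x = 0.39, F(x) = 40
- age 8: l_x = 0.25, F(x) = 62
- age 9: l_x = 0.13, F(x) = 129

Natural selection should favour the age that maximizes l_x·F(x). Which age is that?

Expected offspring if breeding at age x = l_x × F(x):
  age 6: 0.77 × 20 = 15.400
  age 7: 0.39 × 40 = 15.600
  age 8: 0.25 × 62 = 15.500
  age 9: 0.13 × 129 = 16.770
Maximum at age 9 (16.770).

9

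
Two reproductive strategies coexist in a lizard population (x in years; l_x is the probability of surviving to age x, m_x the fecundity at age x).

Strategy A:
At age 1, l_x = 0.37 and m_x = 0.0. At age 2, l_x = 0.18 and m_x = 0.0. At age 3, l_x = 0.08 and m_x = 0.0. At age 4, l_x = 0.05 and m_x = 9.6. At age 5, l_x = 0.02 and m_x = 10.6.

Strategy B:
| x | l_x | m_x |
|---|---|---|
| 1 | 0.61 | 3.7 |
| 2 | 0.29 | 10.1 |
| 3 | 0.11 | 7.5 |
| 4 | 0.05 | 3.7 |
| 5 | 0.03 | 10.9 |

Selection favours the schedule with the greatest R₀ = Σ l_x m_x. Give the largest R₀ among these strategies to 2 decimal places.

Strategy A: R₀ = 0.37×0.0 + 0.18×0.0 + 0.08×0.0 + 0.05×9.6 + 0.02×10.6 = 0.6920
Strategy B: R₀ = 0.61×3.7 + 0.29×10.1 + 0.11×7.5 + 0.05×3.7 + 0.03×10.9 = 6.5230
Highest R₀: strategy B with 6.5230.

6.52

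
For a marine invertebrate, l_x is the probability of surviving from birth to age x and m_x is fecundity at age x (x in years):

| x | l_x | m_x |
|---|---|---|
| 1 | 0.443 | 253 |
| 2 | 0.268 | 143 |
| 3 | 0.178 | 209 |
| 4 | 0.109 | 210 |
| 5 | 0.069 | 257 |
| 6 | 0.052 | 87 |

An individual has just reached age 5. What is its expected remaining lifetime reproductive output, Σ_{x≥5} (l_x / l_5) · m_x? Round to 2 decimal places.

322.57

l_5 = 0.069. Conditional survival from age 5 to x is l_x / l_5.
  x=5: (0.069/0.069) × 257 = 257.0000
  x=6: (0.052/0.069) × 87 = 65.5652
Sum = 257.0000 + 65.5652 = 322.5652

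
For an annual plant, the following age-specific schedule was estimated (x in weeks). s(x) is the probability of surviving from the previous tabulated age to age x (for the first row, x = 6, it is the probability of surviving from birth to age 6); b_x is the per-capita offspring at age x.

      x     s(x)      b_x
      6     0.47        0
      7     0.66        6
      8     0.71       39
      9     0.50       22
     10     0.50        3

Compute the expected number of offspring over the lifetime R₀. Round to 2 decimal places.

13.04

Survivorship from birth: l_x = s_6·s_7·…·s_x.
  l_6 = 0.47000
  l_7 = 0.31020
  l_8 = 0.22024
  l_9 = 0.11012
  l_10 = 0.05506
R₀ = Σ l_x b_x:
  age 6: 0.47000 × 0 = 0.0000
  age 7: 0.31020 × 6 = 1.8612
  age 8: 0.22024 × 39 = 8.5894
  age 9: 0.11012 × 22 = 2.4226
  age 10: 0.05506 × 3 = 0.1652
R₀ = 0.0000 + 1.8612 + 8.5894 + 2.4226 + 0.1652 = 13.0384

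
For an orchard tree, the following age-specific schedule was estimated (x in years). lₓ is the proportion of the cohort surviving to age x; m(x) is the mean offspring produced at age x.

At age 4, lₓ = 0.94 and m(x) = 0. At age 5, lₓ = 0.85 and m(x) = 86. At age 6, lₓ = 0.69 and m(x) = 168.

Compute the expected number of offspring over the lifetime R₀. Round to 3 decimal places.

189.020

R₀ = Σ lₓ m(x):
  age 4: 0.94 × 0 = 0.0000
  age 5: 0.85 × 86 = 73.1000
  age 6: 0.69 × 168 = 115.9200
R₀ = 0.0000 + 73.1000 + 115.9200 = 189.0200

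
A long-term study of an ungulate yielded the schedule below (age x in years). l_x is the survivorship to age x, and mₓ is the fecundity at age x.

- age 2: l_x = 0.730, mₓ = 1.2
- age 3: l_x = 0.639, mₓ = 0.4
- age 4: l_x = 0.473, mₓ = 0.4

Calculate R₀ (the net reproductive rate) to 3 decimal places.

1.321

R₀ = Σ l_x mₓ:
  age 2: 0.730 × 1.2 = 0.8760
  age 3: 0.639 × 0.4 = 0.2556
  age 4: 0.473 × 0.4 = 0.1892
R₀ = 0.8760 + 0.2556 + 0.1892 = 1.3208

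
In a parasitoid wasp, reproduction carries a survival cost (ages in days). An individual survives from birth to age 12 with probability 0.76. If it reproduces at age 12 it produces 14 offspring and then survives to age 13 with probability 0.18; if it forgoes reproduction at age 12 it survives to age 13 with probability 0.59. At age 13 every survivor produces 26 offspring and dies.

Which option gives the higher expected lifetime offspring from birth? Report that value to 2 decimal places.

breed at age 12: R₀ = 0.76 × (14 + 0.18 × 26) = 0.76 × 18.6800 = 14.1968
delay to age 13: R₀ = 0.76 × (0.59 × 26) = 0.76 × 15.3400 = 11.6584
Higher: breed at age 12 (14.1968).

14.20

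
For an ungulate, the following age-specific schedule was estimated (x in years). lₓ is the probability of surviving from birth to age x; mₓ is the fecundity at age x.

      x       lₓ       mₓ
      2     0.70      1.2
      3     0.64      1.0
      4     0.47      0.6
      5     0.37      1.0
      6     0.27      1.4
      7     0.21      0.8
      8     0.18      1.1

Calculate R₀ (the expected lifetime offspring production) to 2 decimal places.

2.88

R₀ = Σ lₓ mₓ:
  age 2: 0.70 × 1.2 = 0.8400
  age 3: 0.64 × 1.0 = 0.6400
  age 4: 0.47 × 0.6 = 0.2820
  age 5: 0.37 × 1.0 = 0.3700
  age 6: 0.27 × 1.4 = 0.3780
  age 7: 0.21 × 0.8 = 0.1680
  age 8: 0.18 × 1.1 = 0.1980
R₀ = 0.8400 + 0.6400 + 0.2820 + 0.3700 + 0.3780 + 0.1680 + 0.1980 = 2.8760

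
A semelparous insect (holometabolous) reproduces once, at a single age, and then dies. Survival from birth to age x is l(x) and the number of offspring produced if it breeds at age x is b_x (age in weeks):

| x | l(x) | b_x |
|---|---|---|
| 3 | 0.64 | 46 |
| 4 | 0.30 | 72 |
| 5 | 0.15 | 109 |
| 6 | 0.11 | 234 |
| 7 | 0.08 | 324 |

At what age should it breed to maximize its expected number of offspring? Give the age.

3

Expected offspring if breeding at age x = l(x) × b_x:
  age 3: 0.64 × 46 = 29.440
  age 4: 0.30 × 72 = 21.600
  age 5: 0.15 × 109 = 16.350
  age 6: 0.11 × 234 = 25.740
  age 7: 0.08 × 324 = 25.920
Maximum at age 3 (29.440).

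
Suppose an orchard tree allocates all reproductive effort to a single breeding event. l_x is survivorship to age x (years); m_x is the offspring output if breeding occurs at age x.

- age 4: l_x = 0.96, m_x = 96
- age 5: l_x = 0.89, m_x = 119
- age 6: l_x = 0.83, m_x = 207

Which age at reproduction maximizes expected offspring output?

Expected offspring if breeding at age x = l_x × m_x:
  age 4: 0.96 × 96 = 92.160
  age 5: 0.89 × 119 = 105.910
  age 6: 0.83 × 207 = 171.810
Maximum at age 6 (171.810).

6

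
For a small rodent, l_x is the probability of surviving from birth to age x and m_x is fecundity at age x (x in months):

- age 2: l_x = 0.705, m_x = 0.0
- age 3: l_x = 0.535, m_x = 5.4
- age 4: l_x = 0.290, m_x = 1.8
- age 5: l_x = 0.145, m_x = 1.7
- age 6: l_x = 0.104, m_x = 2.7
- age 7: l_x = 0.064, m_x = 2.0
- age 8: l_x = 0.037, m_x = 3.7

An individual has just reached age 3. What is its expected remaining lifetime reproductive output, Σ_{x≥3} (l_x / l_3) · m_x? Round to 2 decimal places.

7.86

l_3 = 0.535. Conditional survival from age 3 to x is l_x / l_3.
  x=3: (0.535/0.535) × 5.4 = 5.4000
  x=4: (0.290/0.535) × 1.8 = 0.9757
  x=5: (0.145/0.535) × 1.7 = 0.4607
  x=6: (0.104/0.535) × 2.7 = 0.5249
  x=7: (0.064/0.535) × 2.0 = 0.2393
  x=8: (0.037/0.535) × 3.7 = 0.2559
Sum = 5.4000 + 0.9757 + 0.4607 + 0.5249 + 0.2393 + 0.2559 = 7.8564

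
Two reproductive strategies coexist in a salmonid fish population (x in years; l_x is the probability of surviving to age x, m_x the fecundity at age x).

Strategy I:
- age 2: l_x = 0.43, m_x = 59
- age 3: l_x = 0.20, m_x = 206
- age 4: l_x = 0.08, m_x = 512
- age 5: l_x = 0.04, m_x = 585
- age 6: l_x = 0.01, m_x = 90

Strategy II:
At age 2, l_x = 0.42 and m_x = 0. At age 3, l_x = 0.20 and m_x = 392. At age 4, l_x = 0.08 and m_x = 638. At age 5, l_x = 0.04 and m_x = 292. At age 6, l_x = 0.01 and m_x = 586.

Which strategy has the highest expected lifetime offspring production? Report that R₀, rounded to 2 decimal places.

Strategy I: R₀ = 0.43×59 + 0.20×206 + 0.08×512 + 0.04×585 + 0.01×90 = 131.8300
Strategy II: R₀ = 0.42×0 + 0.20×392 + 0.08×638 + 0.04×292 + 0.01×586 = 146.9800
Highest R₀: strategy II with 146.9800.

146.98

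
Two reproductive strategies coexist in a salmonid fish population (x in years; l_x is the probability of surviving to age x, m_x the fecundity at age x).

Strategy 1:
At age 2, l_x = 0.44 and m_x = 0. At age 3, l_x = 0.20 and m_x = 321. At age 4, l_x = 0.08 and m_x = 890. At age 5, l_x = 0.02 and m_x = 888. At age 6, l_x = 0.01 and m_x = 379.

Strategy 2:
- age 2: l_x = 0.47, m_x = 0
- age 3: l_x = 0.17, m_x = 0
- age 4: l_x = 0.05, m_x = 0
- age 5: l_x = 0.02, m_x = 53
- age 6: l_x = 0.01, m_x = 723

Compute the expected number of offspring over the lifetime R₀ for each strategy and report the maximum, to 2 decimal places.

Strategy 1: R₀ = 0.44×0 + 0.20×321 + 0.08×890 + 0.02×888 + 0.01×379 = 156.9500
Strategy 2: R₀ = 0.47×0 + 0.17×0 + 0.05×0 + 0.02×53 + 0.01×723 = 8.2900
Highest R₀: strategy 1 with 156.9500.

156.95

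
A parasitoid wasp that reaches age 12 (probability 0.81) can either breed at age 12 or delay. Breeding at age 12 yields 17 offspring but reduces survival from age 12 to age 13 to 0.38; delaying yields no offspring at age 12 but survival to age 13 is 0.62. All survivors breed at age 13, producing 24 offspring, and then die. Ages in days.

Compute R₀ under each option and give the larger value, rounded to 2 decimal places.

breed at age 12: R₀ = 0.81 × (17 + 0.38 × 24) = 0.81 × 26.1200 = 21.1572
delay to age 13: R₀ = 0.81 × (0.62 × 24) = 0.81 × 14.8800 = 12.0528
Higher: breed at age 12 (21.1572).

21.16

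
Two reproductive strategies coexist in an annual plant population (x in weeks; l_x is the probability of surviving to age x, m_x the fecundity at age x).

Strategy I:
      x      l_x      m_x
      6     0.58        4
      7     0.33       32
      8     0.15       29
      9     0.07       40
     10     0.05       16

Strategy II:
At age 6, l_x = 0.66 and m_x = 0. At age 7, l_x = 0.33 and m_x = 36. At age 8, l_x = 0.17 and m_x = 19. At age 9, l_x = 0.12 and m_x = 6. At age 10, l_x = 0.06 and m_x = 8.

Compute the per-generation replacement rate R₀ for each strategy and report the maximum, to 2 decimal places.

Strategy I: R₀ = 0.58×4 + 0.33×32 + 0.15×29 + 0.07×40 + 0.05×16 = 20.8300
Strategy II: R₀ = 0.66×0 + 0.33×36 + 0.17×19 + 0.12×6 + 0.06×8 = 16.3100
Highest R₀: strategy I with 20.8300.

20.83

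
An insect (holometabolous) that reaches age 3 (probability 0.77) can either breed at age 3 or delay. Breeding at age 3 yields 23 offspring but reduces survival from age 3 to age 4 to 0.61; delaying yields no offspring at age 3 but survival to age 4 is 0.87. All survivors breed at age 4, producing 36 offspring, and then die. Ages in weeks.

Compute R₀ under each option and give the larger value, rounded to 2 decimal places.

breed at age 3: R₀ = 0.77 × (23 + 0.61 × 36) = 0.77 × 44.9600 = 34.6192
delay to age 4: R₀ = 0.77 × (0.87 × 36) = 0.77 × 31.3200 = 24.1164
Higher: breed at age 3 (34.6192).

34.62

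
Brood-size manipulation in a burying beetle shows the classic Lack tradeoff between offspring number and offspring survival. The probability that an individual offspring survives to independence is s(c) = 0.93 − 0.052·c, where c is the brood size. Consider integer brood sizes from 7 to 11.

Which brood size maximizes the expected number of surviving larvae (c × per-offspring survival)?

9

Expected surviving larvae = c × s(c):
  c=7: 7 × 0.566 = 3.962
  c=8: 8 × 0.514 = 4.112
  c=9: 9 × 0.462 = 4.158
  c=10: 10 × 0.410 = 4.100
  c=11: 11 × 0.358 = 3.938
Maximum at c = 9 (4.158 surviving larvae).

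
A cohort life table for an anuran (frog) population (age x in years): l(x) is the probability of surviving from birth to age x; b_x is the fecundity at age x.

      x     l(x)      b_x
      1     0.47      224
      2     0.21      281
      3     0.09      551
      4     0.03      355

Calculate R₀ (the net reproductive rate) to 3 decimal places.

224.530

R₀ = Σ l(x) b_x:
  age 1: 0.47 × 224 = 105.2800
  age 2: 0.21 × 281 = 59.0100
  age 3: 0.09 × 551 = 49.5900
  age 4: 0.03 × 355 = 10.6500
R₀ = 105.2800 + 59.0100 + 49.5900 + 10.6500 = 224.5300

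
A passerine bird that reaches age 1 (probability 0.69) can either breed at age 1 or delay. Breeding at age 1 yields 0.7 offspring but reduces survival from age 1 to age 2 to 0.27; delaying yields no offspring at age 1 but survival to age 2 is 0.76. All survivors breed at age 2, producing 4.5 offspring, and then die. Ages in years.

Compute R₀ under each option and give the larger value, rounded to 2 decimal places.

breed at age 1: R₀ = 0.69 × (0.7 + 0.27 × 4.5) = 0.69 × 1.9150 = 1.3214
delay to age 2: R₀ = 0.69 × (0.76 × 4.5) = 0.69 × 3.4200 = 2.3598
Higher: delay to age 2 (2.3598).

2.36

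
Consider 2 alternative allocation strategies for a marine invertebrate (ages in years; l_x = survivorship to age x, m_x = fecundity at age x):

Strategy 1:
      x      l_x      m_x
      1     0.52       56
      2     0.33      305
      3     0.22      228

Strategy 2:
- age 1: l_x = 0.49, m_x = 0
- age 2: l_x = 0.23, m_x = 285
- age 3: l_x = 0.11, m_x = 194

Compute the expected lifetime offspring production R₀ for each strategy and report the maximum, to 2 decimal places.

179.93

Strategy 1: R₀ = 0.52×56 + 0.33×305 + 0.22×228 = 179.9300
Strategy 2: R₀ = 0.49×0 + 0.23×285 + 0.11×194 = 86.8900
Highest R₀: strategy 1 with 179.9300.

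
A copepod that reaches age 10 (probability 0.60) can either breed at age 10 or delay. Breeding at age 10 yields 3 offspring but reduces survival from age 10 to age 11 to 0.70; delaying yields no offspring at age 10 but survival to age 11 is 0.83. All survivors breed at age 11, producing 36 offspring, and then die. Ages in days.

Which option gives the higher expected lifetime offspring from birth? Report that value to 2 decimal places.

breed at age 10: R₀ = 0.60 × (3 + 0.70 × 36) = 0.60 × 28.2000 = 16.9200
delay to age 11: R₀ = 0.60 × (0.83 × 36) = 0.60 × 29.8800 = 17.9280
Higher: delay to age 11 (17.9280).

17.93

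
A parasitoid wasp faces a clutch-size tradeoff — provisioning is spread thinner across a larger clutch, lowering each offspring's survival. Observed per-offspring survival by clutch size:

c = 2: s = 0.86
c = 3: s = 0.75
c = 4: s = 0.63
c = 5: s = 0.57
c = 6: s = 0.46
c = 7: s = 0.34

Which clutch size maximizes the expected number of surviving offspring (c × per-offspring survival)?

Expected surviving offspring = c × s(c):
  c=2: 2 × 0.86 = 1.720
  c=3: 3 × 0.75 = 2.250
  c=4: 4 × 0.63 = 2.520
  c=5: 5 × 0.57 = 2.850
  c=6: 6 × 0.46 = 2.760
  c=7: 7 × 0.34 = 2.380
Maximum at c = 5 (2.850 surviving offspring).

5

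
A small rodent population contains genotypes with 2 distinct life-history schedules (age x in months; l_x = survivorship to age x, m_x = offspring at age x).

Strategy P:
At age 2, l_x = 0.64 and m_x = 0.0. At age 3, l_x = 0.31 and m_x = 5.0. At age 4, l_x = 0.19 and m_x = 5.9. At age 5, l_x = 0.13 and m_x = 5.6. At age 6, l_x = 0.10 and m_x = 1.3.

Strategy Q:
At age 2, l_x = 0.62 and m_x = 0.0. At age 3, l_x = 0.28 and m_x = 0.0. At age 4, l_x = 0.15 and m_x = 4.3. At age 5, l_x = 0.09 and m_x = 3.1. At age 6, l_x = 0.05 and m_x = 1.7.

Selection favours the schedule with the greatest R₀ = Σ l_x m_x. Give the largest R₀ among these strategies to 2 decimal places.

3.53

Strategy P: R₀ = 0.64×0.0 + 0.31×5.0 + 0.19×5.9 + 0.13×5.6 + 0.10×1.3 = 3.5290
Strategy Q: R₀ = 0.62×0.0 + 0.28×0.0 + 0.15×4.3 + 0.09×3.1 + 0.05×1.7 = 1.0090
Highest R₀: strategy P with 3.5290.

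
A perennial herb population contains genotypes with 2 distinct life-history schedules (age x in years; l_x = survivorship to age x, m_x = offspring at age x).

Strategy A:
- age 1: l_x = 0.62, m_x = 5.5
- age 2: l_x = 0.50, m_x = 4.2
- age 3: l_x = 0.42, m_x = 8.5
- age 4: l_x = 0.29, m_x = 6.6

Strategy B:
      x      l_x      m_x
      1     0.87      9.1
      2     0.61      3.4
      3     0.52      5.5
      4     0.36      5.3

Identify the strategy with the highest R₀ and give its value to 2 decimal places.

Strategy A: R₀ = 0.62×5.5 + 0.50×4.2 + 0.42×8.5 + 0.29×6.6 = 10.9940
Strategy B: R₀ = 0.87×9.1 + 0.61×3.4 + 0.52×5.5 + 0.36×5.3 = 14.7590
Highest R₀: strategy B with 14.7590.

14.76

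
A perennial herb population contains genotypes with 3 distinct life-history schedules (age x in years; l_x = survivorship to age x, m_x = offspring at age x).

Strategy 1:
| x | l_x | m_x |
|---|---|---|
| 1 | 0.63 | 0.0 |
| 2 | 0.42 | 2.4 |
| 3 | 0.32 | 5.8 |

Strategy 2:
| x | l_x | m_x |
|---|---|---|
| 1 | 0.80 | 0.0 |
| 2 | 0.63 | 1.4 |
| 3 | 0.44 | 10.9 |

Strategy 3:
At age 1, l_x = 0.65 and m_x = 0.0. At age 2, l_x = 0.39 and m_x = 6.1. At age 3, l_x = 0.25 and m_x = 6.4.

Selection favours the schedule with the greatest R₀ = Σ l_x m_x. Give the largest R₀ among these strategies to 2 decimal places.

Strategy 1: R₀ = 0.63×0.0 + 0.42×2.4 + 0.32×5.8 = 2.8640
Strategy 2: R₀ = 0.80×0.0 + 0.63×1.4 + 0.44×10.9 = 5.6780
Strategy 3: R₀ = 0.65×0.0 + 0.39×6.1 + 0.25×6.4 = 3.9790
Highest R₀: strategy 2 with 5.6780.

5.68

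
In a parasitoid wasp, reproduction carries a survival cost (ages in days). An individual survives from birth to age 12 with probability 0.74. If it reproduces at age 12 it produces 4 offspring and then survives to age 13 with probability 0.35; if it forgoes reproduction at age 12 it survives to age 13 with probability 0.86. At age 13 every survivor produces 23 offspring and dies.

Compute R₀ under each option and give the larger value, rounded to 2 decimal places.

breed at age 12: R₀ = 0.74 × (4 + 0.35 × 23) = 0.74 × 12.0500 = 8.9170
delay to age 13: R₀ = 0.74 × (0.86 × 23) = 0.74 × 19.7800 = 14.6372
Higher: delay to age 13 (14.6372).

14.64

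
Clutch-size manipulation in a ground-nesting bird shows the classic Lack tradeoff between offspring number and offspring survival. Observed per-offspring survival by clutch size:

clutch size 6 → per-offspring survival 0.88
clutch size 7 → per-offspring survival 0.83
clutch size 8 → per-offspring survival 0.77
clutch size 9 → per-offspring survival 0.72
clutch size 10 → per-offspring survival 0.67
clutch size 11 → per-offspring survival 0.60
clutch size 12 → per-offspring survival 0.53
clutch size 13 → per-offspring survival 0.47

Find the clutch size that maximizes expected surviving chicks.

10

Expected surviving chicks = c × s(c):
  c=6: 6 × 0.88 = 5.280
  c=7: 7 × 0.83 = 5.810
  c=8: 8 × 0.77 = 6.160
  c=9: 9 × 0.72 = 6.480
  c=10: 10 × 0.67 = 6.700
  c=11: 11 × 0.60 = 6.600
  c=12: 12 × 0.53 = 6.360
  c=13: 13 × 0.47 = 6.110
Maximum at c = 10 (6.700 surviving chicks).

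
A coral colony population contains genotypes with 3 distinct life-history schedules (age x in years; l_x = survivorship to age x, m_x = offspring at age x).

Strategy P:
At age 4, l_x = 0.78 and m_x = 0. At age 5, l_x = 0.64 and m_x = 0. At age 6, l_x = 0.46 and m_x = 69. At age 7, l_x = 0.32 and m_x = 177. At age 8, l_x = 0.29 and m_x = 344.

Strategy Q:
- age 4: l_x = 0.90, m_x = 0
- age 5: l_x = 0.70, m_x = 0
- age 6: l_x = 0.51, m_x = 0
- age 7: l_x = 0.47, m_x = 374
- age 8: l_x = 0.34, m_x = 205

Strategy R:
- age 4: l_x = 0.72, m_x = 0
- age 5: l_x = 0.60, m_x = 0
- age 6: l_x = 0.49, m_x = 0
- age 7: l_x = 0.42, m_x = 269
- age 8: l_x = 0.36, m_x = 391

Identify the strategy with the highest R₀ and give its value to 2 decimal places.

Strategy P: R₀ = 0.78×0 + 0.64×0 + 0.46×69 + 0.32×177 + 0.29×344 = 188.1400
Strategy Q: R₀ = 0.90×0 + 0.70×0 + 0.51×0 + 0.47×374 + 0.34×205 = 245.4800
Strategy R: R₀ = 0.72×0 + 0.60×0 + 0.49×0 + 0.42×269 + 0.36×391 = 253.7400
Highest R₀: strategy R with 253.7400.

253.74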